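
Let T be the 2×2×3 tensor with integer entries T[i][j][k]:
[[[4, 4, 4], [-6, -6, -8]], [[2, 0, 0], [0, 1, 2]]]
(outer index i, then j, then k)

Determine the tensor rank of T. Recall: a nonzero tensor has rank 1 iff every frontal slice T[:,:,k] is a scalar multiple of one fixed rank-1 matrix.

Lower bound: the mode-3 unfolding of T (rows indexed by k, columns by (i,j) = (0,0), (0,1), (1,0), (1,1)) is [[4, -6, 2, 0], [4, -6, 0, 1], [4, -8, 0, 2]].
There the 3×3 minor on rows k ∈ {0, 1, 2}, columns (i,j) ∈ {(0,0), (0,1), (1,0)} is det [[4, -6, 2], [4, -6, 0], [4, -8, 0]] = -16 ≠ 0, so this unfolding has rank ≥ 3; CP rank is at least every unfolding rank, so rank(T) ≥ 3. (This is only a lower bound: in general the CP rank may exceed every unfolding rank, so we still need to exhibit 3 rank-1 terms summing to T.)
Upper bound: T is a sum of 3 rank-1 terms, T = (0, 1) ⊗ (2, -1) ⊗ (1, 0, 0) + (1, 0) ⊗ (1, -1) ⊗ (4, 4, 4) + (2, -1) ⊗ (0, 1) ⊗ (-1, -1, -2) (written with every a and b primitive with positive leading entry and the scale carried by c; CP decompositions are not unique, and this one is verified by expanding entrywise), so rank(T) ≤ 3.
These bounds meet, so rank(T) = 3.

3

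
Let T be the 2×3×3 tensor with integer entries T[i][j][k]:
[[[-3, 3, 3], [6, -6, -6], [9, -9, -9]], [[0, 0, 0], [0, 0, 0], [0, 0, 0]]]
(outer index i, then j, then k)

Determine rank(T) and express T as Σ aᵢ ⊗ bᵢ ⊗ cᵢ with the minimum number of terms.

Lower bound: T ≠ 0 (e.g. T[0,0,0] = -3), so rank(T) ≥ 1.
Upper bound: the mode-1 fibre T[:,0,0] = [-3, 0] gives a = (1, 0) (primitive direction); the mode-2 fibre T[0,:,0] = [-3, 6, 9] gives b = (1, -2, -3); then c[k] = T[0,0,k] / (a[0]·b[0]) = [-3, 3, 3] / 1 = (-3, 3, 3).
Expanding (1, 0) ⊗ (1, -2, -3) ⊗ (-3, 3, 3) reproduces all 18 entries of T, so T = (1, 0) ⊗ (1, -2, -3) ⊗ (-3, 3, 3) and rank(T) ≤ 1.
These bounds meet, so rank(T) = 1.

rank(T) = 1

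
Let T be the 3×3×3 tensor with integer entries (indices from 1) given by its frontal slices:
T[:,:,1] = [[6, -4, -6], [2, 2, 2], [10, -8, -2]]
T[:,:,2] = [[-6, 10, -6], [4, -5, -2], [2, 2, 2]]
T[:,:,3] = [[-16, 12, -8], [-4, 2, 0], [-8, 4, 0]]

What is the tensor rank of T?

3

Lower bound: the mode-1 unfolding of T (rows indexed by i, columns by (j,k) = (1,1), (1,2), (1,3), (2,1), (2,2), (2,3), (3,1), (3,2), (3,3)) is [[6, -6, -16, -4, 10, 12, -6, -6, -8], [2, 4, -4, 2, -5, 2, 2, -2, 0], [10, 2, -8, -8, 2, 4, -2, 2, 0]].
There the 3×3 minor on rows i ∈ {1, 2, 3}, columns (j,k) ∈ {(1,1), (1,2), (1,3)} is det [[6, -6, -16], [2, 4, -4], [10, 2, -8]] = 576 ≠ 0, so this unfolding has rank ≥ 3; CP rank is at least every unfolding rank, so rank(T) ≥ 3. (Flattening ranks never certify an upper bound on CP rank; for that we must actually write T with 3 rank-1 terms.)
Upper bound: T is a sum of 3 rank-1 terms, T = (1, -1, 1) (x) (1, -2, -1) (x) (2, -2, 0) + (1, 0, 0) (x) (1, -1, 1) (x) (-4, -8, -8) + (2, 1, 2) (x) (2, -1, 0) (x) (2, 1, -2) (written with every a and b primitive with positive leading entry and the scale carried by c; CP decompositions are not unique, and this one is verified by expanding entrywise), so rank(T) ≤ 3.
These bounds meet, so rank(T) = 3.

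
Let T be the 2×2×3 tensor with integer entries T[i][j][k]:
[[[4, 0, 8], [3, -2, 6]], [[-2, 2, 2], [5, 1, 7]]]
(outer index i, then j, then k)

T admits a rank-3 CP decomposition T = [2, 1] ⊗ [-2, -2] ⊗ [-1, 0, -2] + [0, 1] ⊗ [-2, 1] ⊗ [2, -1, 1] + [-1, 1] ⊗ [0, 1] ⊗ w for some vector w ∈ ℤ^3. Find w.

Subtract the known terms from T to get the rank-1 residual R = [-1, 1] ⊗ [0, 1] ⊗ w, so R[i,j,k] = a[i]·b[j]·w[k]. Pick indices with nonzero a[0]·b[1] = (-1)·(1) = -1. Only the fibre through (0,1,·) is needed: R[0,1,:] = T[0,1,:] − Σₗ aₗ[0]bₗ[1]cₗ = [3, -2, 6] − (2)·(-2)·[-1, 0, -2] − (0)·(1)·[2, -1, 1] = [-1, -2, -2]. Then w[k] = R[0,1,k] / -1 for each k, giving w = [-1, -2, -2] / -1 = [1, 2, 2].

w = [1, 2, 2]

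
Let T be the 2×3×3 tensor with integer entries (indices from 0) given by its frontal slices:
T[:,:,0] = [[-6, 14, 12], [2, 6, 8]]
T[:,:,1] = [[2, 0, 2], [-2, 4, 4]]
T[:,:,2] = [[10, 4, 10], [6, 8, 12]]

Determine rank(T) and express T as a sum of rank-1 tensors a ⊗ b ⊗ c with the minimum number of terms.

Lower bound: the mode-2 unfolding of T (rows indexed by j, columns by (i,k) = (0,0), (0,1), (0,2), (1,0), (1,1), (1,2)) is [[-6, 2, 10, 2, -2, 6], [14, 0, 4, 6, 4, 8], [12, 2, 10, 8, 4, 12]].
There the 3×3 minor on rows j ∈ {0, 1, 2}, columns (i,k) ∈ {(0,0), (0,1), (0,2)} is det [[-6, 2, 10], [14, 0, 4], [12, 2, 10]] = 144 ≠ 0, so this unfolding has rank ≥ 3; CP rank is at least every unfolding rank, so rank(T) ≥ 3. (Unfolding ranks only ever bound the CP rank from below — rank(T) can be strictly larger than all of them — so the matching upper bound has to come from an explicit 3-term decomposition.)
Upper bound: T is a sum of 3 rank-1 terms, T = [1, 0] ⊗ [2, -2, -1] ⊗ [-4, 2, 2] + [1, 1] ⊗ [1, -2, -2] ⊗ [-2, -2, -2] + [1, 1] ⊗ [2, 1, 2] ⊗ [2, 0, 4] (one valid choice — decompositions are not unique — normalised so each a, b is primitive with positive first nonzero entry; check it by expanding all entries), so rank(T) ≤ 3.
These bounds meet, so rank(T) = 3.

rank(T) = 3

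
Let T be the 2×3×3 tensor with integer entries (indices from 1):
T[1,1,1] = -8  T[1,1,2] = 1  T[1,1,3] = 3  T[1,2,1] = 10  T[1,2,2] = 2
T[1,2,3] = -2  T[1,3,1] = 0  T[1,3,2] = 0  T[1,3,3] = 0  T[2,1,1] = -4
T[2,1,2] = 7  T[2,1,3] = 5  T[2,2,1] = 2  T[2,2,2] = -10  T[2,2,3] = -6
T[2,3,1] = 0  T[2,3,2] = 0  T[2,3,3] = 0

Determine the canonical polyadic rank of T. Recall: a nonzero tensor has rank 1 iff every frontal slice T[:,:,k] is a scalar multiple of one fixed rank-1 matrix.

Lower bound: the mode-2 unfolding of T (rows indexed by j, columns by (i,k) = (1,1), (1,2), (1,3), (2,1), (2,2), (2,3)) is [[-8, 1, 3, -4, 7, 5], [10, 2, -2, 2, -10, -6], [0, 0, 0, 0, 0, 0]].
There the 2×2 minor on rows j ∈ {1, 2}, columns (i,k) ∈ {(1,1), (1,2)} is det [[-8, 1], [10, 2]] = -26 ≠ 0, so this unfolding has rank ≥ 2; CP rank is at least every unfolding rank, so rank(T) ≥ 2. (This is only a lower bound: in general the CP rank may exceed every unfolding rank, so we still need to exhibit 2 rank-1 terms summing to T.)
Upper bound — finding two terms. Write S_k = T[:,:,k] for the frontal slices: S₁ = [[-8, 10, 0], [-4, 2, 0]], S₂ = [[1, 2, 0], [7, -10, 0]], S₃ = [[3, -2, 0], [5, -6, 0]].
If T = a₁ ⊗ b₁ ⊗ c₁ + a₂ ⊗ b₂ ⊗ c₂ then each S_k = c₁[k]·a₁b₁ᵀ + c₂[k]·a₂b₂ᵀ. S₁ and S₂ are linearly independent, so a₁b₁ᵀ and a₂b₂ᵀ must span the same plane of matrices: they are the rank-1 matrices of the form x·S₁ + y·S₂.
The 2×2 minor of x·S₁ + y·S₂ on rows {1,2}, columns {1,2} is 24·x² + 20·xy − 24·y² = 4·(2·x + 3·y)(3·x − 2·y), vanishing at (x:y) = (3:-2) and (2:3).
M₁ = 3·S₁ − 2·S₂ = [[-26, 26, 0], [-26, 26, 0]] = (-26)·(1, 1)(1, -1, 0)ᵀ and M₂ = 2·S₁ + 3·S₂ = [[-13, 26, 0], [13, -26, 0]] = (-13)·(1, -1)(1, -2, 0)ᵀ, so take a₁ = (1, 1), b₁ = (1, -1, 0), a₂ = (1, -1), b₂ = (1, -2, 0).
Each slice is an integer combination of E₁ = a₁b₁ᵀ and E₂ = a₂b₂ᵀ: S₁ = −6·E₁ − 2·E₂, S₂ = 4·E₁ − 3·E₂, S₃ = 4·E₁ − E₂; reading off coefficients, c₁ = (-6, 4, 4) and c₂ = (-2, -3, -1).
Hence T = (1, 1) ⊗ (1, -1, 0) ⊗ (-6, 4, 4) + (1, -1) ⊗ (1, -2, 0) ⊗ (-2, -3, -1), so rank(T) ≤ 2.
These bounds meet, so rank(T) = 2.

2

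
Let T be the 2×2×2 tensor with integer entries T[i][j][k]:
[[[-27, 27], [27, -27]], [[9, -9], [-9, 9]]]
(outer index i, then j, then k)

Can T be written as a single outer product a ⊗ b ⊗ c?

If T = a ⊗ b ⊗ c then every fibre of T is a multiple of the corresponding factor, so read the factors off the fibres through the nonzero entry T[0,0,0] = -27.
The mode-1 fibre T[:,0,0] = [-27, 9] gives a = [3, -1] (primitive direction); the mode-2 fibre T[0,:,0] = [-27, 27] gives b = [1, -1]; then c[k] = T[0,0,k] / (a[0]·b[0]) = [-27, 27] / 3 = [-9, 9].
Expanding [3, -1] ⊗ [1, -1] ⊗ [-9, 9] reproduces all 8 entries of T, so T = [3, -1] ⊗ [1, -1] ⊗ [-9, 9] and rank(T) ≤ 1.
Equivalently every frontal slice T[:,:,k] is c[k] times the rank-1 matrix [3, -1] ⊗ [1, -1]. So T has rank 1 (it is nonzero).

Yes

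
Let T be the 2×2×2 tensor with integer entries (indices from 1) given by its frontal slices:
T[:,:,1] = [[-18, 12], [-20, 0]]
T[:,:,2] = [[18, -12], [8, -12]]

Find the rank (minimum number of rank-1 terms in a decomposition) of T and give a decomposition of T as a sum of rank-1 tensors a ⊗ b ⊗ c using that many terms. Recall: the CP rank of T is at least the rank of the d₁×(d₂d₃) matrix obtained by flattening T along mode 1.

rank(T) = 2

Lower bound: the mode-3 unfolding of T (rows indexed by k, columns by (i,j) = (1,1), (1,2), (2,1), (2,2)) is [[-18, 12, -20, 0], [18, -12, 8, -12]].
There the 2×2 minor on rows k ∈ {1, 2}, columns (i,j) ∈ {(1,1), (2,1)} is det [[-18, -20], [18, 8]] = 216 ≠ 0, so this unfolding has rank ≥ 2; CP rank is at least every unfolding rank, so rank(T) ≥ 2. (This is only a lower bound: in general the CP rank may exceed every unfolding rank, so we still need to exhibit 2 rank-1 terms summing to T.)
Upper bound — finding two terms. Write S_k = T[:,:,k] for the frontal slices: S₁ = [[-18, 12], [-20, 0]], S₂ = [[18, -12], [8, -12]].
If T = a₁ ⊗ b₁ ⊗ c₁ + a₂ ⊗ b₂ ⊗ c₂ then each S_k = c₁[k]·a₁b₁ᵀ + c₂[k]·a₂b₂ᵀ. S₁ and S₂ are linearly independent, so a₁b₁ᵀ and a₂b₂ᵀ must span the same plane of matrices: they are the rank-1 matrices of the form x·S₁ + y·S₂.
det(x·S₁ + y·S₂) is 240·x² − 120·xy − 120·y² = 120·(x − y)(2·x + y), vanishing at (x:y) = (1:1) and (1:-2).
M₁ = S₁ + S₂ = [[0, 0], [-12, -12]] = (-12)·(0, 1)(1, 1)ᵀ and M₂ = S₁ − 2·S₂ = [[-54, 36], [-36, 24]] = (-6)·(3, 2)(3, -2)ᵀ, so take a₁ = (0, 1), b₁ = (1, 1), a₂ = (3, 2), b₂ = (3, -2).
Each slice is an integer combination of E₁ = a₁b₁ᵀ and E₂ = a₂b₂ᵀ: S₁ = −8·E₁ − 2·E₂, S₂ = −4·E₁ + 2·E₂; reading off coefficients, c₁ = (-8, -4) and c₂ = (-2, 2).
Hence T = (0, 1) ⊗ (1, 1) ⊗ (-8, -4) + (3, 2) ⊗ (3, -2) ⊗ (-2, 2), so rank(T) ≤ 2.
These bounds meet, so rank(T) = 2.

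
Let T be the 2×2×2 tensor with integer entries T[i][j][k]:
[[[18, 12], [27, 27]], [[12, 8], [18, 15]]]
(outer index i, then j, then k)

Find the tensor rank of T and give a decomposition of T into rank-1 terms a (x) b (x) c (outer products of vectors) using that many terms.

rank(T) = 2

Lower bound: in the mode-2 unfolding of T (rows indexed by j, columns by (i,k)) the 2×2 minor on rows j ∈ {0, 1}, columns (i,k) ∈ {(0,0), (0,1)} is det [[18, 12], [27, 27]] = 162 ≠ 0, so that unfolding has rank ≥ 2 and hence rank(T) ≥ 2 (CP rank is at least every unfolding rank, though it can be larger).
Upper bound: with S_k = T[:,:,k], the two rank-1 terms a₁b₁ᵀ, a₂b₂ᵀ are the rank-1 members of the pencil x·S₀ + y·S₁.
det(x·S₀ + y·S₁) is −54·xy − 36·y² = (-18)·(3·x + 2·y)(y), vanishing at (x:y) = (2:-3) and (1:0).
M₁ = 2·S₀ − 3·S₁ = [[0, -27], [0, -9]] = (-9)·(3, 1)(0, 1)ᵀ and M₂ = S₀ = [[18, 27], [12, 18]] = 3·(3, 2)(2, 3)ᵀ, so take a₁ = (3, 1), b₁ = (0, 1), a₂ = (3, 2), b₂ = (2, 3).
Each slice is an integer combination of E₁ = a₁b₁ᵀ and E₂ = a₂b₂ᵀ: S₀ = 3·E₂, S₁ = 3·E₁ + 2·E₂; reading off coefficients, c₁ = (0, 3) and c₂ = (3, 2).
Hence T = (3, 1) (x) (0, 1) (x) (0, 3) + (3, 2) (x) (2, 3) (x) (3, 2), so rank(T) ≤ 2.
These bounds meet, so rank(T) = 2.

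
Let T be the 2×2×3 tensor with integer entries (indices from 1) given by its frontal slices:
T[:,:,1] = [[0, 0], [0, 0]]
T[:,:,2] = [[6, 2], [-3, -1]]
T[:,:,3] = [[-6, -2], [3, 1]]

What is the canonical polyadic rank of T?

1

Lower bound: T ≠ 0 (e.g. T[1,1,2] = 6), so rank(T) ≥ 1.
Upper bound: if T = a ⊗ b ⊗ c then every fibre of T is a multiple of the corresponding factor, so read the factors off the fibres through the nonzero entry T[1,1,2] = 6.
The mode-1 fibre T[:,1,2] = [6, -3] gives a = (2, -1) (primitive direction); the mode-2 fibre T[1,:,2] = [6, 2] gives b = (3, 1); then c[k] = T[1,1,k] / (a[1]·b[1]) = [0, 6, -6] / 6 = (0, 1, -1).
Expanding (2, -1) ⊗ (3, 1) ⊗ (0, 1, -1) reproduces all 12 entries of T, so T = (2, -1) ⊗ (3, 1) ⊗ (0, 1, -1) and rank(T) ≤ 1.
These bounds meet, so rank(T) = 1.
Check entry T[2,1,1] = 0: (-1)·(3)·(0) = 0.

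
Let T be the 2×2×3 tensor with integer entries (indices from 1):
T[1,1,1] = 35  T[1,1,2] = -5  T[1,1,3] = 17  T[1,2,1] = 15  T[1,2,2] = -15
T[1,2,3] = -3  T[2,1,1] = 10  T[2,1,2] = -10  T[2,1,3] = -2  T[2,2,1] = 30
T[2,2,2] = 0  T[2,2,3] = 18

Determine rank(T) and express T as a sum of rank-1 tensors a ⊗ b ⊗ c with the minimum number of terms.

Lower bound: the mode-1 unfolding of T (rows indexed by i, columns by (j,k) = (1,1), (1,2), (1,3), (2,1), (2,2), (2,3)) is [[35, -5, 17, 15, -15, -3], [10, -10, -2, 30, 0, 18]].
There the 2×2 minor on rows i ∈ {1, 2}, columns (j,k) ∈ {(1,1), (1,2)} is det [[35, -5], [10, -10]] = -300 ≠ 0, so this unfolding has rank ≥ 2; CP rank is at least every unfolding rank, so rank(T) ≥ 2. (Unfolding ranks only ever bound the CP rank from below — rank(T) can be strictly larger than all of them — so the matching upper bound has to come from an explicit 2-term decomposition.)
Upper bound — finding two terms. Write S_k = T[:,:,k] for the frontal slices: S₁ = [[35, 15], [10, 30]], S₂ = [[-5, -15], [-10, 0]], S₃ = [[17, -3], [-2, 18]].
If T = a₁ ⊗ b₁ ⊗ c₁ + a₂ ⊗ b₂ ⊗ c₂ then each S_k = c₁[k]·a₁b₁ᵀ + c₂[k]·a₂b₂ᵀ. S₁ and S₂ are linearly independent, so a₁b₁ᵀ and a₂b₂ᵀ must span the same plane of matrices: they are the rank-1 matrices of the form x·S₁ + y·S₂.
det(x·S₁ + y·S₂) is 900·x² + 150·xy − 150·y² = 150·(3·x − y)(2·x + y), vanishing at (x:y) = (1:3) and (1:-2).
M₁ = S₁ + 3·S₂ = [[20, -30], [-20, 30]] = 10·(1, -1)(2, -3)ᵀ and M₂ = S₁ − 2·S₂ = [[45, 45], [30, 30]] = 15·(3, 2)(1, 1)ᵀ, so take a₁ = (1, -1), b₁ = (2, -3), a₂ = (3, 2), b₂ = (1, 1).
Each slice is an integer combination of E₁ = a₁b₁ᵀ and E₂ = a₂b₂ᵀ: S₁ = 4·E₁ + 9·E₂, S₂ = 2·E₁ − 3·E₂, S₃ = 4·E₁ + 3·E₂; reading off coefficients, c₁ = (4, 2, 4) and c₂ = (9, -3, 3).
Hence T = (1, -1) ⊗ (2, -3) ⊗ (4, 2, 4) + (3, 2) ⊗ (1, 1) ⊗ (9, -3, 3), so rank(T) ≤ 2.
These bounds meet, so rank(T) = 2.

rank(T) = 2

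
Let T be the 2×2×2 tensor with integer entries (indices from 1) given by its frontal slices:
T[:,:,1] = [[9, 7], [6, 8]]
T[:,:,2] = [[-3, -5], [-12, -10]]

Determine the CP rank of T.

Lower bound: the mode-2 unfolding of T (rows indexed by j, columns by (i,k) = (1,1), (1,2), (2,1), (2,2)) is [[9, -3, 6, -12], [7, -5, 8, -10]].
There the 2×2 minor on rows j ∈ {1, 2}, columns (i,k) ∈ {(1,1), (1,2)} is det [[9, -3], [7, -5]] = -24 ≠ 0, so this unfolding has rank ≥ 2; CP rank is at least every unfolding rank, so rank(T) ≥ 2. (Unfolding ranks only ever bound the CP rank from below — rank(T) can be strictly larger than all of them — so the matching upper bound has to come from an explicit 2-term decomposition.)
Upper bound — finding two terms. Write S_k = T[:,:,k] for the frontal slices: S₁ = [[9, 7], [6, 8]], S₂ = [[-3, -5], [-12, -10]].
If T = a₁ ⊗ b₁ ⊗ c₁ + a₂ ⊗ b₂ ⊗ c₂ then each S_k = c₁[k]·a₁b₁ᵀ + c₂[k]·a₂b₂ᵀ. S₁ and S₂ are linearly independent, so a₁b₁ᵀ and a₂b₂ᵀ must span the same plane of matrices: they are the rank-1 matrices of the form x·S₁ + y·S₂.
det(x·S₁ + y·S₂) is 30·x² − 30·y² = 30·(x − y)(x + y), vanishing at (x:y) = (1:1) and (1:-1).
M₁ = S₁ + S₂ = [[6, 2], [-6, -2]] = 2·[1, -1][3, 1]ᵀ and M₂ = S₁ − S₂ = [[12, 12], [18, 18]] = 6·[2, 3][1, 1]ᵀ, so take a₁ = [1, -1], b₁ = [3, 1], a₂ = [2, 3], b₂ = [1, 1].
Each slice is an integer combination of E₁ = a₁b₁ᵀ and E₂ = a₂b₂ᵀ: S₁ = E₁ + 3·E₂, S₂ = E₁ − 3·E₂; reading off coefficients, c₁ = [1, 1] and c₂ = [3, -3].
Hence T = [1, -1] ⊗ [3, 1] ⊗ [1, 1] + [2, 3] ⊗ [1, 1] ⊗ [3, -3], so rank(T) ≤ 2.
These bounds meet, so rank(T) = 2.

2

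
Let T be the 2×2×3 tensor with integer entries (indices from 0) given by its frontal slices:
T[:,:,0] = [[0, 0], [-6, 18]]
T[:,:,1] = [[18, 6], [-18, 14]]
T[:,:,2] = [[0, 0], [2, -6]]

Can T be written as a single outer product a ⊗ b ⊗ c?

The mode-1 unfolding of T (rows indexed by i, columns by (j,k) = (0,0), (0,1), (0,2), (1,0), (1,1), (1,2)) is [[0, 18, 0, 0, 6, 0], [-6, -18, 2, 18, 14, -6]].
There the 2×2 minor on rows i ∈ {0, 1}, columns (j,k) ∈ {(0,0), (0,1)} is det [[0, 18], [-6, -18]] = 108 ≠ 0, so this unfolding has rank ≥ 2; CP rank is at least every unfolding rank, so rank(T) ≥ 2.
In particular rank(T) ≥ 2 > 1, so T is not rank-1.

No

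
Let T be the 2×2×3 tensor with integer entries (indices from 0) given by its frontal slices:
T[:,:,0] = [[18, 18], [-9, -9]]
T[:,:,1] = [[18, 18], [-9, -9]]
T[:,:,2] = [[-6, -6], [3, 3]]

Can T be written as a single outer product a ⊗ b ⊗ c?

The mode-1 fibre T[:,0,0] = [18, -9] gives a = [2, -1] (primitive direction); the mode-2 fibre T[0,:,0] = [18, 18] gives b = [1, 1]; then c[k] = T[0,0,k] / (a[0]·b[0]) = [18, 18, -6] / 2 = [9, 9, -3].
Expanding [2, -1] ⊗ [1, 1] ⊗ [9, 9, -3] reproduces all 12 entries of T, so T = [2, -1] ⊗ [1, 1] ⊗ [9, 9, -3] and rank(T) ≤ 1.
Equivalently every frontal slice T[:,:,k] is c[k] times the rank-1 matrix [2, -1] ⊗ [1, 1]. So T has rank 1 (it is nonzero).

Yes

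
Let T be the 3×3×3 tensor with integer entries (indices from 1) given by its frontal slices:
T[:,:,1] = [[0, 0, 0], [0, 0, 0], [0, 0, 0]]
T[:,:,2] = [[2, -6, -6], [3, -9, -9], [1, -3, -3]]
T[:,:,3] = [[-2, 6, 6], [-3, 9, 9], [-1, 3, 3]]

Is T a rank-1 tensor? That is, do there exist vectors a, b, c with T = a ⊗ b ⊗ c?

If T = a ⊗ b ⊗ c then every fibre of T is a multiple of the corresponding factor, so read the factors off the fibres through the nonzero entry T[1,1,2] = 2.
The mode-1 fibre T[:,1,2] = [2, 3, 1] gives a = (2, 3, 1) (primitive direction); the mode-2 fibre T[1,:,2] = [2, -6, -6] gives b = (1, -3, -3); then c[k] = T[1,1,k] / (a[1]·b[1]) = [0, 2, -2] / 2 = (0, 1, -1).
Expanding (2, 3, 1) ⊗ (1, -3, -3) ⊗ (0, 1, -1) reproduces all 27 entries of T, so T = (2, 3, 1) ⊗ (1, -3, -3) ⊗ (0, 1, -1) and rank(T) ≤ 1.
Equivalently every frontal slice T[:,:,k] is c[k] times the rank-1 matrix (2, 3, 1) ⊗ (1, -3, -3). So T has rank 1 (it is nonzero).

Yes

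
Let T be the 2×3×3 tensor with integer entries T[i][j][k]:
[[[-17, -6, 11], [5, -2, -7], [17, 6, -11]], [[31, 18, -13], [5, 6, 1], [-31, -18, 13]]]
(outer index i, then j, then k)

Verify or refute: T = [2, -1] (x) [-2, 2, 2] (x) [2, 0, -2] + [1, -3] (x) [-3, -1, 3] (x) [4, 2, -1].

Reconstruct entry (0,0,0) from the claimed factors: Σₗ aₗ[0]bₗ[0]cₗ[0] = (2)·(-2)·(2) + (1)·(-3)·(4) = -20, but T[0,0,0] = -17. The claim is false.

No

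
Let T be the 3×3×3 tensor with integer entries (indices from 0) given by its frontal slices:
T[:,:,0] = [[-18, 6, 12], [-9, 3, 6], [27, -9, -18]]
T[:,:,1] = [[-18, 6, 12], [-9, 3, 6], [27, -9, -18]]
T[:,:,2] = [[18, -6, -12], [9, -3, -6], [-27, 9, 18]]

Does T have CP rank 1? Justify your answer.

Yes

If T = a ⊗ b ⊗ c then every fibre of T is a multiple of the corresponding factor, so read the factors off the fibres through the nonzero entry T[0,0,0] = -18.
The mode-1 fibre T[:,0,0] = [-18, -9, 27] gives a = [2, 1, -3] (primitive direction); the mode-2 fibre T[0,:,0] = [-18, 6, 12] gives b = [3, -1, -2]; then c[k] = T[0,0,k] / (a[0]·b[0]) = [-18, -18, 18] / 6 = [-3, -3, 3].
Expanding [2, 1, -3] ⊗ [3, -1, -2] ⊗ [-3, -3, 3] reproduces all 27 entries of T, so T = [2, 1, -3] ⊗ [3, -1, -2] ⊗ [-3, -3, 3] and rank(T) ≤ 1.
Equivalently every frontal slice T[:,:,k] is c[k] times the rank-1 matrix [2, 1, -3] ⊗ [3, -1, -2]. So T has rank 1 (it is nonzero).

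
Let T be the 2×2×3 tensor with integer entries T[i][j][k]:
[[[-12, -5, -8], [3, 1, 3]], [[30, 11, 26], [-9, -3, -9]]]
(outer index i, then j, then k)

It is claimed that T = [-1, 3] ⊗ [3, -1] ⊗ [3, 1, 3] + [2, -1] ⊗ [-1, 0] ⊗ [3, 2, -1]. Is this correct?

No

Reconstruct entry (0,0,0) from the claimed factors: Σₗ aₗ[0]bₗ[0]cₗ[0] = (-1)·(3)·(3) + (2)·(-1)·(3) = -15, but T[0,0,0] = -12. The claim is false.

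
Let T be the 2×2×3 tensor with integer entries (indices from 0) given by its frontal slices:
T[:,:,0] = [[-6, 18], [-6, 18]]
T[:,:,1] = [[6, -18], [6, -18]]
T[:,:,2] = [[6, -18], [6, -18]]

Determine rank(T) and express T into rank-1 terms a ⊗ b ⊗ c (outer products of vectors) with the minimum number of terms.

Lower bound: T ≠ 0 (e.g. T[0,0,0] = -6), so rank(T) ≥ 1.
Upper bound: if T = a ⊗ b ⊗ c then every fibre of T is a multiple of the corresponding factor, so read the factors off the fibres through the nonzero entry T[0,0,0] = -6.
The mode-1 fibre T[:,0,0] = [-6, -6] gives a = (1, 1) (primitive direction); the mode-2 fibre T[0,:,0] = [-6, 18] gives b = (1, -3); then c[k] = T[0,0,k] / (a[0]·b[0]) = [-6, 6, 6] / 1 = (-6, 6, 6).
Expanding (1, 1) ⊗ (1, -3) ⊗ (-6, 6, 6) reproduces all 12 entries of T, so T = (1, 1) ⊗ (1, -3) ⊗ (-6, 6, 6) and rank(T) ≤ 1.
These bounds meet, so rank(T) = 1.

rank(T) = 1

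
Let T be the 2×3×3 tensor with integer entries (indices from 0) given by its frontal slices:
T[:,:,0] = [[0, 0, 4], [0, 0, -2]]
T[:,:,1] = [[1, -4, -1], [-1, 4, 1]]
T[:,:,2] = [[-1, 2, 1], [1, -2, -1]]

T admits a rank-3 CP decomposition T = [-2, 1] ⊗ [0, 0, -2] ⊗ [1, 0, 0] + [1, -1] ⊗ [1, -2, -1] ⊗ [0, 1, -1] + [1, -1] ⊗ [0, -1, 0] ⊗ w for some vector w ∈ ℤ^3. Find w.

w = [0, 2, 0]

Subtract the known terms from T to get the rank-1 residual R = [1, -1] ⊗ [0, -1, 0] ⊗ w, so R[i,j,k] = a[i]·b[j]·w[k]. Pick indices with nonzero a[0]·b[1] = (1)·(-1) = -1. Only the fibre through (0,1,·) is needed: R[0,1,:] = T[0,1,:] − Σₗ aₗ[0]bₗ[1]cₗ = [0, -4, 2] − (-2)·(0)·[1, 0, 0] − (1)·(-2)·[0, 1, -1] = [0, -2, 0]. Then w[k] = R[0,1,k] / -1 for each k, giving w = [0, -2, 0] / -1 = [0, 2, 0].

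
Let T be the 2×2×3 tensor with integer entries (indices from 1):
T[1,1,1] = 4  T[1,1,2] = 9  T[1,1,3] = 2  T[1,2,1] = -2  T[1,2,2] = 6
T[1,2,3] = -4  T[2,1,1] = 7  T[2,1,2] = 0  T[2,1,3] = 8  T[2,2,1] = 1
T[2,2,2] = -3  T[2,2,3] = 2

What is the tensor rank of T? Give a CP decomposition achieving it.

Lower bound: the mode-1 unfolding of T (rows indexed by i, columns by (j,k) = (1,1), (1,2), (1,3), (2,1), (2,2), (2,3)) is [[4, 9, 2, -2, 6, -4], [7, 0, 8, 1, -3, 2]].
There the 2×2 minor on rows i ∈ {1, 2}, columns (j,k) ∈ {(1,1), (1,2)} is det [[4, 9], [7, 0]] = -63 ≠ 0, so this unfolding has rank ≥ 2; CP rank is at least every unfolding rank, so rank(T) ≥ 2. (This is only a lower bound: in general the CP rank may exceed every unfolding rank, so we still need to exhibit 2 rank-1 terms summing to T.)
Upper bound — finding two terms. Write S_k = T[:,:,k] for the frontal slices: S₁ = [[4, -2], [7, 1]], S₂ = [[9, 6], [0, -3]], S₃ = [[2, -4], [8, 2]].
If T = a₁ (x) b₁ (x) c₁ + a₂ (x) b₂ (x) c₂ then each S_k = c₁[k]·a₁b₁ᵀ + c₂[k]·a₂b₂ᵀ. S₁ and S₂ are linearly independent, so a₁b₁ᵀ and a₂b₂ᵀ must span the same plane of matrices: they are the rank-1 matrices of the form x·S₁ + y·S₂.
det(x·S₁ + y·S₂) is 18·x² − 45·xy − 27·y² = 9·(x − 3·y)(2·x + y), vanishing at (x:y) = (3:1) and (1:-2).
M₁ = 3·S₁ + S₂ = [[21, 0], [21, 0]] = 21·[1, 1][1, 0]ᵀ and M₂ = S₁ − 2·S₂ = [[-14, -14], [7, 7]] = (-7)·[2, -1][1, 1]ᵀ, so take a₁ = [1, 1], b₁ = [1, 0], a₂ = [2, -1], b₂ = [1, 1].
Each slice is an integer combination of E₁ = a₁b₁ᵀ and E₂ = a₂b₂ᵀ: S₁ = 6·E₁ − E₂, S₂ = 3·E₁ + 3·E₂, S₃ = 6·E₁ − 2·E₂; reading off coefficients, c₁ = [6, 3, 6] and c₂ = [-1, 3, -2].
Hence T = [1, 1] (x) [1, 0] (x) [6, 3, 6] + [2, -1] (x) [1, 1] (x) [-1, 3, -2], so rank(T) ≤ 2.
These bounds meet, so rank(T) = 2.

rank(T) = 2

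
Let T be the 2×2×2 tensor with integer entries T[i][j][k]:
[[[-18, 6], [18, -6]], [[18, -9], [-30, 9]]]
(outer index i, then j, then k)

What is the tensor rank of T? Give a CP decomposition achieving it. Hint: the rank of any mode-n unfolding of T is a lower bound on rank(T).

rank(T) = 2

Lower bound: in the mode-3 unfolding of T (rows indexed by k, columns by (i,j)) the 2×2 minor on rows k ∈ {0, 1}, columns (i,j) ∈ {(0,0), (1,0)} is det [[-18, 18], [6, -9]] = 54 ≠ 0, so that unfolding has rank ≥ 2 and hence rank(T) ≥ 2 (CP rank is at least every unfolding rank, though it can be larger).
Upper bound: with S_k = T[:,:,k], the two rank-1 terms a₁b₁ᵀ, a₂b₂ᵀ are the rank-1 members of the pencil x·S₀ + y·S₁.
det(x·S₀ + y·S₁) is 216·x² − 72·xy = 72·(3·x − y)(x), vanishing at (x:y) = (1:3) and (0:1).
M₁ = S₀ + 3·S₁ = [[0, 0], [-9, -3]] = (-3)·[0, 1][3, 1]ᵀ and M₂ = S₁ = [[6, -6], [-9, 9]] = 3·[2, -3][1, -1]ᵀ, so take a₁ = [0, 1], b₁ = [3, 1], a₂ = [2, -3], b₂ = [1, -1].
Each slice is an integer combination of E₁ = a₁b₁ᵀ and E₂ = a₂b₂ᵀ: S₀ = −3·E₁ − 9·E₂, S₁ = 3·E₂; reading off coefficients, c₁ = [-3, 0] and c₂ = [-9, 3].
Hence T = [0, 1] ⊗ [3, 1] ⊗ [-3, 0] + [2, -3] ⊗ [1, -1] ⊗ [-9, 3], so rank(T) ≤ 2.
These bounds meet, so rank(T) = 2.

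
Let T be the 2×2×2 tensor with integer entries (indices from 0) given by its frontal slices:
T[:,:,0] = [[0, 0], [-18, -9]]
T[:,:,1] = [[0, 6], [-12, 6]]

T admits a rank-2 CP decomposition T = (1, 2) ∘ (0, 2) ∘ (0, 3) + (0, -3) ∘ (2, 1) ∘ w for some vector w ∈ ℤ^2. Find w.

w = (3, 2)

Subtract the known terms from T to get the rank-1 residual R = (0, -3) ∘ (2, 1) ∘ w, so R[i,j,k] = a[i]·b[j]·w[k]. Pick indices with nonzero a[1]·b[0] = (-3)·(2) = -6. Only the fibre through (1,0,·) is needed: R[1,0,:] = T[1,0,:] − Σₗ aₗ[1]bₗ[0]cₗ = [-18, -12] − (2)·(0)·(0, 3) = [-18, -12]. Then w[k] = R[1,0,k] / -6 for each k, giving w = [-18, -12] / -6 = (3, 2).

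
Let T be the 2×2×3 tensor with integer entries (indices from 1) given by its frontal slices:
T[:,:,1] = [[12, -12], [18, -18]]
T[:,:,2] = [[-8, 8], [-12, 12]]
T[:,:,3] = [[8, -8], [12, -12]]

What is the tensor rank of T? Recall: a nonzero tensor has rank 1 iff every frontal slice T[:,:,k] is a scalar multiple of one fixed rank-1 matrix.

Lower bound: T ≠ 0 (e.g. T[1,1,1] = 12), so rank(T) ≥ 1.
Upper bound: the mode-1 fibre T[:,1,1] = [12, 18] gives a = [2, 3] (primitive direction); the mode-2 fibre T[1,:,1] = [12, -12] gives b = [1, -1]; then c[k] = T[1,1,k] / (a[1]·b[1]) = [12, -8, 8] / 2 = [6, -4, 4].
Expanding [2, 3] ∘ [1, -1] ∘ [6, -4, 4] reproduces all 12 entries of T, so T = [2, 3] ∘ [1, -1] ∘ [6, -4, 4] and rank(T) ≤ 1.
These bounds meet, so rank(T) = 1.

1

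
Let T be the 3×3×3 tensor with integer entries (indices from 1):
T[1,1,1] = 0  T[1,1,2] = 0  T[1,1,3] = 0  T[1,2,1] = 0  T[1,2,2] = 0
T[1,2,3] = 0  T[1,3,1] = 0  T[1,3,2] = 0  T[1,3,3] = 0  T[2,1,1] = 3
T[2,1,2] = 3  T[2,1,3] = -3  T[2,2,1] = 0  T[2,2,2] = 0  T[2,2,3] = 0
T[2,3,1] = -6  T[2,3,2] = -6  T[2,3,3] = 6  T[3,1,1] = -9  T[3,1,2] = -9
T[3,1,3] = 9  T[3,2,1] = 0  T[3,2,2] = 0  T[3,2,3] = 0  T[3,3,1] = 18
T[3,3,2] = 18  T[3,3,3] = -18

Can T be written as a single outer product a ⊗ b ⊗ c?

The mode-1 fibre T[:,1,1] = [0, 3, -9] gives a = (0, 1, -3) (primitive direction); the mode-2 fibre T[2,:,1] = [3, 0, -6] gives b = (1, 0, -2); then c[k] = T[2,1,k] / (a[2]·b[1]) = [3, 3, -3] / 1 = (3, 3, -3).
Expanding (0, 1, -3) ⊗ (1, 0, -2) ⊗ (3, 3, -3) reproduces all 27 entries of T, so T = (0, 1, -3) ⊗ (1, 0, -2) ⊗ (3, 3, -3) and rank(T) ≤ 1.
Equivalently every frontal slice T[:,:,k] is c[k] times the rank-1 matrix (0, 1, -3) ⊗ (1, 0, -2). So T has rank 1 (it is nonzero).

Yes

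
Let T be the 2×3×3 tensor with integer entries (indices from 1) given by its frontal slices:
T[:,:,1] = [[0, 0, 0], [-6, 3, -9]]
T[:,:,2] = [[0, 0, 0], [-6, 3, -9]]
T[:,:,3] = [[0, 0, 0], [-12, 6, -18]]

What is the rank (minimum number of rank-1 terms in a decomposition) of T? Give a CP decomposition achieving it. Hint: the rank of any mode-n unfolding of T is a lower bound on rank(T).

rank(T) = 1

Lower bound: T ≠ 0 (e.g. T[2,1,1] = -6), so rank(T) ≥ 1.
Upper bound: if T = a ⊗ b ⊗ c then every fibre of T is a multiple of the corresponding factor, so read the factors off the fibres through the nonzero entry T[2,1,1] = -6.
The mode-1 fibre T[:,1,1] = [0, -6] gives a = (0, 1) (primitive direction); the mode-2 fibre T[2,:,1] = [-6, 3, -9] gives b = (2, -1, 3); then c[k] = T[2,1,k] / (a[2]·b[1]) = [-6, -6, -12] / 2 = (-3, -3, -6).
Expanding (0, 1) ⊗ (2, -1, 3) ⊗ (-3, -3, -6) reproduces all 18 entries of T, so T = (0, 1) ⊗ (2, -1, 3) ⊗ (-3, -3, -6) and rank(T) ≤ 1.
These bounds meet, so rank(T) = 1.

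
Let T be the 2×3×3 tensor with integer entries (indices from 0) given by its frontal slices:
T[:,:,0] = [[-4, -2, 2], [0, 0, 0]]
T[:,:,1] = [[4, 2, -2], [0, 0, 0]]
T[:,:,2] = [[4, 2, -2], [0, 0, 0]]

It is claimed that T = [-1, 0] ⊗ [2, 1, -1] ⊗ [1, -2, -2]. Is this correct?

Reconstruct entry (0,0,0) from the claimed factors: Σₗ aₗ[0]bₗ[0]cₗ[0] = (-1)·(2)·(1) = -2, but T[0,0,0] = -4. The claim is false.

No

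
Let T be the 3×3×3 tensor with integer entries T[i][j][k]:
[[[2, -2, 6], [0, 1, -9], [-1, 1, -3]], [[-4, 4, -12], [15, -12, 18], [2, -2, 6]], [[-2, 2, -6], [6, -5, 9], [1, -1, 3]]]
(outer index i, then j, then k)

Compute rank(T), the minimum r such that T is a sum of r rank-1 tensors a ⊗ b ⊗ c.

2

Lower bound: in the mode-2 unfolding of T (rows indexed by j, columns by (i,k)) the 2×2 minor on rows j ∈ {0, 1}, columns (i,k) ∈ {(0,0), (0,1)} is det [[2, -2], [0, 1]] = 2 ≠ 0, so that unfolding has rank ≥ 2 and hence rank(T) ≥ 2 (CP rank is at least every unfolding rank, though it can be larger).
Upper bound: with S_k = T[:,:,k], the two rank-1 terms a₁b₁ᵀ, a₂b₂ᵀ are the rank-1 members of the pencil x·S₀ + y·S₁.
The 2×2 minor of x·S₀ + y·S₁ on rows {0,1}, columns {0,1} is 30·x² − 50·xy + 20·y² = 10·(3·x − 2·y)(x − y), vanishing at (x:y) = (2:3) and (1:1).
M₁ = 2·S₀ + 3·S₁ = [[-2, 3, 1], [4, -6, -2], [2, -3, -1]] = −[1, -2, -1][2, -3, -1]ᵀ and M₂ = S₀ + S₁ = [[0, 1, 0], [0, 3, 0], [0, 1, 0]] = [1, 3, 1][0, 1, 0]ᵀ, so take a₁ = [1, -2, -1], b₁ = [2, -3, -1], a₂ = [1, 3, 1], b₂ = [0, 1, 0].
Each slice is an integer combination of E₁ = a₁b₁ᵀ and E₂ = a₂b₂ᵀ: S₀ = E₁ + 3·E₂, S₁ = −E₁ − 2·E₂, S₂ = 3·E₁; reading off coefficients, c₁ = [1, -1, 3] and c₂ = [3, -2, 0].
Hence T = [1, -2, -1] ⊗ [2, -3, -1] ⊗ [1, -1, 3] + [1, 3, 1] ⊗ [0, 1, 0] ⊗ [3, -2, 0], so rank(T) ≤ 2.
These bounds meet, so rank(T) = 2.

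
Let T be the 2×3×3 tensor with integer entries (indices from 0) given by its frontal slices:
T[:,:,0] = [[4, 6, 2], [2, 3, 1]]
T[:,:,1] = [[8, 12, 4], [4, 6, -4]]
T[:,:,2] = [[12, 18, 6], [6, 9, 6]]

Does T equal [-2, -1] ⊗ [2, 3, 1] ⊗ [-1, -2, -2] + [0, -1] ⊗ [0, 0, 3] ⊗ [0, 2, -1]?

No

Reconstruct entry (0,0,2) from the claimed factors: Σₗ aₗ[0]bₗ[0]cₗ[2] = (-2)·(2)·(-2) + (0)·(0)·(-1) = 8, but T[0,0,2] = 12. The claim is false.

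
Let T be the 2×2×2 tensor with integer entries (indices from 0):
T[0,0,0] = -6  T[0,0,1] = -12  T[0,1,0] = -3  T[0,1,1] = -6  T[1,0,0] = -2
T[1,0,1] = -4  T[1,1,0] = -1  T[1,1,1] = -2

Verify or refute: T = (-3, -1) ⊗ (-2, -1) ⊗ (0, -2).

Reconstruct entry (0,0,0) from the claimed factors: Σₗ aₗ[0]bₗ[0]cₗ[0] = (-3)·(-2)·(0) = 0, but T[0,0,0] = -6. The claim is false.

No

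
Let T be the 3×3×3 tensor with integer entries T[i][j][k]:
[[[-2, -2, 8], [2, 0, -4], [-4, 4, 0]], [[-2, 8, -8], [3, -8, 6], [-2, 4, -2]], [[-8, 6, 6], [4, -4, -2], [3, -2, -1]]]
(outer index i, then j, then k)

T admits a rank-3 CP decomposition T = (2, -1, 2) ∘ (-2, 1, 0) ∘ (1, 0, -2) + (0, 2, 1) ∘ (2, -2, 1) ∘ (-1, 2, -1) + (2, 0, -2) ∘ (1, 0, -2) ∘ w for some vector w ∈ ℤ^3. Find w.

Subtract the known terms from T to get the rank-1 residual R = (2, 0, -2) ∘ (1, 0, -2) ∘ w, so R[i,j,k] = a[i]·b[j]·w[k]. Pick indices with nonzero a[0]·b[0] = (2)·(1) = 2. Only the fibre through (0,0,·) is needed: R[0,0,:] = T[0,0,:] − Σₗ aₗ[0]bₗ[0]cₗ = [-2, -2, 8] − (2)·(-2)·(1, 0, -2) − (0)·(2)·(-1, 2, -1) = [2, -2, 0]. Then w[k] = R[0,0,k] / 2 for each k, giving w = [2, -2, 0] / 2 = (1, -1, 0).

w = (1, -1, 0)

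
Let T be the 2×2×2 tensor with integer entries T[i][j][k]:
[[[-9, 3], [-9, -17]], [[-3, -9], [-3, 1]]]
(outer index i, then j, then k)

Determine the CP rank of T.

2

Lower bound: the mode-2 unfolding of T (rows indexed by j, columns by (i,k) = (0,0), (0,1), (1,0), (1,1)) is [[-9, 3, -3, -9], [-9, -17, -3, 1]].
There the 2×2 minor on rows j ∈ {0, 1}, columns (i,k) ∈ {(0,0), (0,1)} is det [[-9, 3], [-9, -17]] = 180 ≠ 0, so this unfolding has rank ≥ 2; CP rank is at least every unfolding rank, so rank(T) ≥ 2. (Flattening ranks never certify an upper bound on CP rank; for that we must actually write T with 2 rank-1 terms.)
Upper bound — finding two terms. Write S_k = T[:,:,k] for the frontal slices: S₀ = [[-9, -9], [-3, -3]], S₁ = [[3, -17], [-9, 1]].
If T = a₁ ⊗ b₁ ⊗ c₁ + a₂ ⊗ b₂ ⊗ c₂ then each S_k = c₁[k]·a₁b₁ᵀ + c₂[k]·a₂b₂ᵀ. S₀ and S₁ are linearly independent, so a₁b₁ᵀ and a₂b₂ᵀ must span the same plane of matrices: they are the rank-1 matrices of the form x·S₀ + y·S₁.
det(x·S₀ + y·S₁) is −150·xy − 150·y² = (-150)·(y)(x + y), vanishing at (x:y) = (1:0) and (1:-1).
M₁ = S₀ = [[-9, -9], [-3, -3]] = (-3)·[3, 1][1, 1]ᵀ and M₂ = S₀ − S₁ = [[-12, 8], [6, -4]] = (-2)·[2, -1][3, -2]ᵀ, so take a₁ = [3, 1], b₁ = [1, 1], a₂ = [2, -1], b₂ = [3, -2].
Each slice is an integer combination of E₁ = a₁b₁ᵀ and E₂ = a₂b₂ᵀ: S₀ = −3·E₁, S₁ = −3·E₁ + 2·E₂; reading off coefficients, c₁ = [-3, -3] and c₂ = [0, 2].
Hence T = [3, 1] ⊗ [1, 1] ⊗ [-3, -3] + [2, -1] ⊗ [3, -2] ⊗ [0, 2], so rank(T) ≤ 2.
These bounds meet, so rank(T) = 2.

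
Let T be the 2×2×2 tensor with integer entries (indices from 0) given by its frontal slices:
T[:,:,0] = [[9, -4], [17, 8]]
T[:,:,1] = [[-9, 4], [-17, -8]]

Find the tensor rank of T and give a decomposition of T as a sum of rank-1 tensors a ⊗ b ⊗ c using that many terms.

Lower bound: in the mode-2 unfolding of T (rows indexed by j, columns by (i,k)) the 2×2 minor on rows j ∈ {0, 1}, columns (i,k) ∈ {(0,0), (1,0)} is det [[9, 17], [-4, 8]] = 140 ≠ 0, so that unfolding has rank ≥ 2 and hence rank(T) ≥ 2 (CP rank is at least every unfolding rank, though it can be larger).
Upper bound: T[:,:,k] = c[k]·M for every slice, with c = (1, -1) and M = [[9, -4], [17, 8]] (rows i, columns j).
Splitting M by its rows (i = 0, 1), M = (1, 0)(9, -4)ᵀ + (0, 1)(17, 8)ᵀ.
Hence T = (1, 0) ⊗ (9, -4) ⊗ (1, -1) + (0, 1) ⊗ (17, 8) ⊗ (1, -1), so rank(T) ≤ 2.
These bounds meet, so rank(T) = 2.

rank(T) = 2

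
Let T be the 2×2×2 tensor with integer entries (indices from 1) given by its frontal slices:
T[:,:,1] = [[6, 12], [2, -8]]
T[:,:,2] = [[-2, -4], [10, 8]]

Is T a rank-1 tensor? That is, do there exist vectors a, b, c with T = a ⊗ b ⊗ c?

No

The mode-3 unfolding of T (rows indexed by k, columns by (i,j) = (1,1), (1,2), (2,1), (2,2)) is [[6, 12, 2, -8], [-2, -4, 10, 8]].
There the 2×2 minor on rows k ∈ {1, 2}, columns (i,j) ∈ {(1,1), (2,1)} is det [[6, 2], [-2, 10]] = 64 ≠ 0, so this unfolding has rank ≥ 2; CP rank is at least every unfolding rank, so rank(T) ≥ 2.
In particular rank(T) ≥ 2 > 1, so T is not rank-1.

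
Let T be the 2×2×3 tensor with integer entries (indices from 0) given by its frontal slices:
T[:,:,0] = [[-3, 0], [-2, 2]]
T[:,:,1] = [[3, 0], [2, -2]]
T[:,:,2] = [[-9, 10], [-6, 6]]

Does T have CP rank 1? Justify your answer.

The mode-3 unfolding of T (rows indexed by k, columns by (i,j) = (0,0), (0,1), (1,0), (1,1)) is [[-3, 0, -2, 2], [3, 0, 2, -2], [-9, 10, -6, 6]].
There the 2×2 minor on rows k ∈ {0, 2}, columns (i,j) ∈ {(0,0), (0,1)} is det [[-3, 0], [-9, 10]] = -30 ≠ 0, so this unfolding has rank ≥ 2; CP rank is at least every unfolding rank, so rank(T) ≥ 2.
In particular rank(T) ≥ 2 > 1, so T is not rank-1.

No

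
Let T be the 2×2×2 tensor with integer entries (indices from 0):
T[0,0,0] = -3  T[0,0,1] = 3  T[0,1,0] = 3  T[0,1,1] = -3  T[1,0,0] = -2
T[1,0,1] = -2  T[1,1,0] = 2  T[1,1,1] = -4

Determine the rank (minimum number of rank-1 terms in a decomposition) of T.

2

Lower bound: in the mode-1 unfolding of T (rows indexed by i, columns by (j,k)) the 2×2 minor on rows i ∈ {0, 1}, columns (j,k) ∈ {(0,0), (0,1)} is det [[-3, 3], [-2, -2]] = 12 ≠ 0, so that unfolding has rank ≥ 2 and hence rank(T) ≥ 2 (CP rank is at least every unfolding rank, though it can be larger).
Upper bound: with S_k = T[:,:,k], the two rank-1 terms a₁b₁ᵀ, a₂b₂ᵀ are the rank-1 members of the pencil x·S₀ + y·S₁.
det(x·S₀ + y·S₁) is 18·xy − 18·y² = 18·(x − y)(y), vanishing at (x:y) = (1:1) and (1:0).
M₁ = S₀ + S₁ = [[0, 0], [-4, -2]] = (-2)·(0, 1)(2, 1)ᵀ and M₂ = S₀ = [[-3, 3], [-2, 2]] = −(3, 2)(1, -1)ᵀ, so take a₁ = (0, 1), b₁ = (2, 1), a₂ = (3, 2), b₂ = (1, -1).
Each slice is an integer combination of E₁ = a₁b₁ᵀ and E₂ = a₂b₂ᵀ: S₀ = −E₂, S₁ = −2·E₁ + E₂; reading off coefficients, c₁ = (0, -2) and c₂ = (-1, 1).
Hence T = (0, 1) ⊗ (2, 1) ⊗ (0, -2) + (3, 2) ⊗ (1, -1) ⊗ (-1, 1), so rank(T) ≤ 2.
These bounds meet, so rank(T) = 2.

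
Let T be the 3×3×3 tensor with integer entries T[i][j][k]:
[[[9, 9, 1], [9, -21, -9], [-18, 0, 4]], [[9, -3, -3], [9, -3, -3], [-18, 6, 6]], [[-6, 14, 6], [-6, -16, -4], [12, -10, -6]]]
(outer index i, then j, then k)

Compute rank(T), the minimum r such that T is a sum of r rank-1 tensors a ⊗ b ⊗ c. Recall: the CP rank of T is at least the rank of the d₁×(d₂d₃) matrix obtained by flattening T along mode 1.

2

Lower bound: the mode-3 unfolding of T (rows indexed by k, columns by (i,j) = (0,0), (0,1), (0,2), (1,0), (1,1), (1,2), (2,0), (2,1), (2,2)) is [[9, 9, -18, 9, 9, -18, -6, -6, 12], [9, -21, 0, -3, -3, 6, 14, -16, -10], [1, -9, 4, -3, -3, 6, 6, -4, -6]].
There the 2×2 minor on rows k ∈ {0, 1}, columns (i,j) ∈ {(0,0), (0,1)} is det [[9, 9], [9, -21]] = -270 ≠ 0, so this unfolding has rank ≥ 2; CP rank is at least every unfolding rank, so rank(T) ≥ 2. (This is only a lower bound: in general the CP rank may exceed every unfolding rank, so we still need to exhibit 2 rank-1 terms summing to T.)
Upper bound — finding two terms. Write S_k = T[:,:,k] for the frontal slices: S₀ = [[9, 9, -18], [9, 9, -18], [-6, -6, 12]], S₁ = [[9, -21, 0], [-3, -3, 6], [14, -16, -10]], S₂ = [[1, -9, 4], [-3, -3, 6], [6, -4, -6]].
If T = a₁ ⊗ b₁ ⊗ c₁ + a₂ ⊗ b₂ ⊗ c₂ then each S_k = c₁[k]·a₁b₁ᵀ + c₂[k]·a₂b₂ᵀ. S₀ and S₁ are linearly independent, so a₁b₁ᵀ and a₂b₂ᵀ must span the same plane of matrices: they are the rank-1 matrices of the form x·S₀ + y·S₁.
The 2×2 minor of x·S₀ + y·S₁ on rows {0,1}, columns {0,1} is 270·xy − 90·y² = 90·(3·x − y)(y), vanishing at (x:y) = (1:3) and (1:0).
M₁ = S₀ + 3·S₁ = [[36, -54, -18], [0, 0, 0], [36, -54, -18]] = 18·(1, 0, 1)(2, -3, -1)ᵀ and M₂ = S₀ = [[9, 9, -18], [9, 9, -18], [-6, -6, 12]] = 3·(3, 3, -2)(1, 1, -2)ᵀ, so take a₁ = (1, 0, 1), b₁ = (2, -3, -1), a₂ = (3, 3, -2), b₂ = (1, 1, -2).
Each slice is an integer combination of E₁ = a₁b₁ᵀ and E₂ = a₂b₂ᵀ: S₀ = 3·E₂, S₁ = 6·E₁ − E₂, S₂ = 2·E₁ − E₂; reading off coefficients, c₁ = (0, 6, 2) and c₂ = (3, -1, -1).
Hence T = (1, 0, 1) ⊗ (2, -3, -1) ⊗ (0, 6, 2) + (3, 3, -2) ⊗ (1, 1, -2) ⊗ (3, -1, -1), so rank(T) ≤ 2.
These bounds meet, so rank(T) = 2.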